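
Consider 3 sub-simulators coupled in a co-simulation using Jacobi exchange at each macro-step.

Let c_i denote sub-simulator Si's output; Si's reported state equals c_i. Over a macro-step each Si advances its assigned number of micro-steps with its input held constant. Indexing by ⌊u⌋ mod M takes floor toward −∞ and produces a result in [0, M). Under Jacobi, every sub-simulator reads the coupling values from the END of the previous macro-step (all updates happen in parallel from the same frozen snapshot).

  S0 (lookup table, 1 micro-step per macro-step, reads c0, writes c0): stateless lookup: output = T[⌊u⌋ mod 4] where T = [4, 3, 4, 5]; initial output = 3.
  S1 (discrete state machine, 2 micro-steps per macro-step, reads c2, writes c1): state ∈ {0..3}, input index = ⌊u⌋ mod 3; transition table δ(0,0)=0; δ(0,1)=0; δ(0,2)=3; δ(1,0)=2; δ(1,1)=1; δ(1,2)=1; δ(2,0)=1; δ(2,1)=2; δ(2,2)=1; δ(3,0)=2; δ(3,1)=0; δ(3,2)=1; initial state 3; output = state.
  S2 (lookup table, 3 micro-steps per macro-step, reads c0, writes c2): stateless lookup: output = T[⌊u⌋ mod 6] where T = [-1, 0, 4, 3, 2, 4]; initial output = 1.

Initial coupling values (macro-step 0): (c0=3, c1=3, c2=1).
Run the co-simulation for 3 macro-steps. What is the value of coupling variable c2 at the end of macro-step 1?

c2 at macro-step 1 = 3

macro 1: S0 reads c0=3 → after 1×micro: 5; S1 reads c2=1 → after 2×micro: 0; S2 reads c0=3 → after 3×micro: 3 ⇒ (c0=5, c1=0, c2=3)
macro 2: S0 reads c0=5 → after 1×micro: 3; S1 reads c2=3 → after 2×micro: 0; S2 reads c0=5 → after 3×micro: 4 ⇒ (c0=3, c1=0, c2=4)
macro 3: S0 reads c0=3 → after 1×micro: 5; S1 reads c2=4 → after 2×micro: 0; S2 reads c0=3 → after 3×micro: 3 ⇒ (c0=5, c1=0, c2=3)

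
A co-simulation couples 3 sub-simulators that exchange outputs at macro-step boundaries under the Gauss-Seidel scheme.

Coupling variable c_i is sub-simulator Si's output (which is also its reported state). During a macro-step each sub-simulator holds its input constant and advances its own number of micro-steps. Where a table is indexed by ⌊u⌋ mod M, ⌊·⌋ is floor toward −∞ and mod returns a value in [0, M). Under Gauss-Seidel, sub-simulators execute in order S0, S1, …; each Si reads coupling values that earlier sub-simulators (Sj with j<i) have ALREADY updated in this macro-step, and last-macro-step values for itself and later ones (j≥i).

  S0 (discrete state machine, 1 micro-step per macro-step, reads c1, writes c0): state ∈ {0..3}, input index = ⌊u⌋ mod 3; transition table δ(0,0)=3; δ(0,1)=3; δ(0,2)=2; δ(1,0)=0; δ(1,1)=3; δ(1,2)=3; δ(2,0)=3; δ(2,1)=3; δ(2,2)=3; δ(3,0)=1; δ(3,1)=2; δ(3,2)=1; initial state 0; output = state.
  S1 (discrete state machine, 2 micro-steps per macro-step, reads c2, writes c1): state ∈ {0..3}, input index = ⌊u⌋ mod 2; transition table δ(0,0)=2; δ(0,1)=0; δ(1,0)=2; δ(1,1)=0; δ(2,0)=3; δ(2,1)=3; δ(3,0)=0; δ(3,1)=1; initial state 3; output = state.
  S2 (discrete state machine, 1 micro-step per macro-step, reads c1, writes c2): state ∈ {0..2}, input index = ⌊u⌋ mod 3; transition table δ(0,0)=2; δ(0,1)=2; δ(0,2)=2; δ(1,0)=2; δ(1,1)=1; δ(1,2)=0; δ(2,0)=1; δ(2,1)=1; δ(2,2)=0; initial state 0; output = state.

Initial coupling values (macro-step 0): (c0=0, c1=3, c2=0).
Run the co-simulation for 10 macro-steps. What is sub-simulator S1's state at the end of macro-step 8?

macro 1: S0 reads c1=3 → after 1×micro: 3; S1 reads c2=0 → after 2×micro: 2; S2 reads c1=2 → after 1×micro: 2 ⇒ (c0=3, c1=2, c2=2)
macro 2: S0 reads c1=2 → after 1×micro: 1; S1 reads c2=2 → after 2×micro: 0; S2 reads c1=0 → after 1×micro: 1 ⇒ (c0=1, c1=0, c2=1)
macro 3: S0 reads c1=0 → after 1×micro: 0; S1 reads c2=1 → after 2×micro: 0; S2 reads c1=0 → after 1×micro: 2 ⇒ (c0=0, c1=0, c2=2)
macro 4: S0 reads c1=0 → after 1×micro: 3; S1 reads c2=2 → after 2×micro: 3; S2 reads c1=3 → after 1×micro: 1 ⇒ (c0=3, c1=3, c2=1)
macro 5: S0 reads c1=3 → after 1×micro: 1; S1 reads c2=1 → after 2×micro: 0; S2 reads c1=0 → after 1×micro: 2 ⇒ (c0=1, c1=0, c2=2)
macro 6: S0 reads c1=0 → after 1×micro: 0; S1 reads c2=2 → after 2×micro: 3; S2 reads c1=3 → after 1×micro: 1 ⇒ (c0=0, c1=3, c2=1)
macro 7: S0 reads c1=3 → after 1×micro: 3; S1 reads c2=1 → after 2×micro: 0; S2 reads c1=0 → after 1×micro: 2 ⇒ (c0=3, c1=0, c2=2)
macro 8: S0 reads c1=0 → after 1×micro: 1; S1 reads c2=2 → after 2×micro: 3; S2 reads c1=3 → after 1×micro: 1 ⇒ (c0=1, c1=3, c2=1)
macro 9: S0 reads c1=3 → after 1×micro: 0; S1 reads c2=1 → after 2×micro: 0; S2 reads c1=0 → after 1×micro: 2 ⇒ (c0=0, c1=0, c2=2)
macro 10: S0 reads c1=0 → after 1×micro: 3; S1 reads c2=2 → after 2×micro: 3; S2 reads c1=3 → after 1×micro: 1 ⇒ (c0=3, c1=3, c2=1)

S1 state at macro-step 8 = 3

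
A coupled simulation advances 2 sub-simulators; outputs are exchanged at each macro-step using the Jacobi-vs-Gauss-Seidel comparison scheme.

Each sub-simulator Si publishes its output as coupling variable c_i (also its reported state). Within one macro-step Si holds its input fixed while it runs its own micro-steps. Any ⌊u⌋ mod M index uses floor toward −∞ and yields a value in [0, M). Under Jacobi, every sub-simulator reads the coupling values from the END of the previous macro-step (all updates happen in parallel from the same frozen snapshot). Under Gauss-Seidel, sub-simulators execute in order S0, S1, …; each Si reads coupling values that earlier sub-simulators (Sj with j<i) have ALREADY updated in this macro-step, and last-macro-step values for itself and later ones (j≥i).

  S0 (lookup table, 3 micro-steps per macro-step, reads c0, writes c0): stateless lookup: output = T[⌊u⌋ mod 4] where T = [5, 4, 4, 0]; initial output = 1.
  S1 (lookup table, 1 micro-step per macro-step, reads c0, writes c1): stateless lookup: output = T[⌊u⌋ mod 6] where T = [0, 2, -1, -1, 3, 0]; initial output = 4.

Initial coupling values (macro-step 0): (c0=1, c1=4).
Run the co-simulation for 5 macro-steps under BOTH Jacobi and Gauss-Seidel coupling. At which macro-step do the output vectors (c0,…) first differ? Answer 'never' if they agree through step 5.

first divergence at macro-step: 1

[Jacobi] macro 1: S0 reads c0=1 → after 3×micro: 4; S1 reads c0=1 → after 1×micro: 2 ⇒ (c0=4, c1=2)
[Jacobi] macro 2: S0 reads c0=4 → after 3×micro: 5; S1 reads c0=4 → after 1×micro: 3 ⇒ (c0=5, c1=3)
[Jacobi] macro 3: S0 reads c0=5 → after 3×micro: 4; S1 reads c0=5 → after 1×micro: 0 ⇒ (c0=4, c1=0)
[Jacobi] macro 4: S0 reads c0=4 → after 3×micro: 5; S1 reads c0=4 → after 1×micro: 3 ⇒ (c0=5, c1=3)
[Jacobi] macro 5: S0 reads c0=5 → after 3×micro: 4; S1 reads c0=5 → after 1×micro: 0 ⇒ (c0=4, c1=0)
[Gauss-Seidel] macro 1: S0 reads c0=1 → after 3×micro: 4; S1 reads c0=4 → after 1×micro: 3 ⇒ (c0=4, c1=3)
[Gauss-Seidel] macro 2: S0 reads c0=4 → after 3×micro: 5; S1 reads c0=5 → after 1×micro: 0 ⇒ (c0=5, c1=0)
[Gauss-Seidel] macro 3: S0 reads c0=5 → after 3×micro: 4; S1 reads c0=4 → after 1×micro: 3 ⇒ (c0=4, c1=3)
[Gauss-Seidel] macro 4: S0 reads c0=4 → after 3×micro: 5; S1 reads c0=5 → after 1×micro: 0 ⇒ (c0=5, c1=0)
[Gauss-Seidel] macro 5: S0 reads c0=5 → after 3×micro: 4; S1 reads c0=4 → after 1×micro: 3 ⇒ (c0=4, c1=3)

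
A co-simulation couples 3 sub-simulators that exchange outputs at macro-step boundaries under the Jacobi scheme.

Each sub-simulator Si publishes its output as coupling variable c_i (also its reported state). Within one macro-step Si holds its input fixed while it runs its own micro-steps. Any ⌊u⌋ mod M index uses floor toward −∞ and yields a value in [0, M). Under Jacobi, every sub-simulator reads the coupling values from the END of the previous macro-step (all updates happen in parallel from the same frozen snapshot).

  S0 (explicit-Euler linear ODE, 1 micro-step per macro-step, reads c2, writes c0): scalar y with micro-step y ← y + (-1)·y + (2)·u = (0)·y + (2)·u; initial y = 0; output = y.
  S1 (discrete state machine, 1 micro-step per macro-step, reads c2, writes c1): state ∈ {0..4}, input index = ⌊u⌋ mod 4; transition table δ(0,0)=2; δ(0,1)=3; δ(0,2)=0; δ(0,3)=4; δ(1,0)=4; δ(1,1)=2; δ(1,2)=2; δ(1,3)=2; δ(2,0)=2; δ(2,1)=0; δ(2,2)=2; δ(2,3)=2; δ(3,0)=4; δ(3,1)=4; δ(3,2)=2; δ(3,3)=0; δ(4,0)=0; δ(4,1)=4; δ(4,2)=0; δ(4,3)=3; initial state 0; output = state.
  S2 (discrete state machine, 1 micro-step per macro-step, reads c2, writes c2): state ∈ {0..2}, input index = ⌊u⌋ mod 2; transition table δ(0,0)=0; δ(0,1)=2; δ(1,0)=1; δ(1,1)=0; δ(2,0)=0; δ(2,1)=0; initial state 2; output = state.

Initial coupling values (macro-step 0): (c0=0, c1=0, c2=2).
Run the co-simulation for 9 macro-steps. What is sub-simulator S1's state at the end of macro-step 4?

S1 state at macro-step 4 = 2

macro 1: S0 reads c2=2 → after 1×micro: 4; S1 reads c2=2 → after 1×micro: 0; S2 reads c2=2 → after 1×micro: 0 ⇒ (c0=4, c1=0, c2=0)
macro 2: S0 reads c2=0 → after 1×micro: 0; S1 reads c2=0 → after 1×micro: 2; S2 reads c2=0 → after 1×micro: 0 ⇒ (c0=0, c1=2, c2=0)
macro 3: S0 reads c2=0 → after 1×micro: 0; S1 reads c2=0 → after 1×micro: 2; S2 reads c2=0 → after 1×micro: 0 ⇒ (c0=0, c1=2, c2=0)
macro 4: S0 reads c2=0 → after 1×micro: 0; S1 reads c2=0 → after 1×micro: 2; S2 reads c2=0 → after 1×micro: 0 ⇒ (c0=0, c1=2, c2=0)
macro 5: S0 reads c2=0 → after 1×micro: 0; S1 reads c2=0 → after 1×micro: 2; S2 reads c2=0 → after 1×micro: 0 ⇒ (c0=0, c1=2, c2=0)
macro 6: S0 reads c2=0 → after 1×micro: 0; S1 reads c2=0 → after 1×micro: 2; S2 reads c2=0 → after 1×micro: 0 ⇒ (c0=0, c1=2, c2=0)
macro 7: S0 reads c2=0 → after 1×micro: 0; S1 reads c2=0 → after 1×micro: 2; S2 reads c2=0 → after 1×micro: 0 ⇒ (c0=0, c1=2, c2=0)
macro 8: S0 reads c2=0 → after 1×micro: 0; S1 reads c2=0 → after 1×micro: 2; S2 reads c2=0 → after 1×micro: 0 ⇒ (c0=0, c1=2, c2=0)
macro 9: S0 reads c2=0 → after 1×micro: 0; S1 reads c2=0 → after 1×micro: 2; S2 reads c2=0 → after 1×micro: 0 ⇒ (c0=0, c1=2, c2=0)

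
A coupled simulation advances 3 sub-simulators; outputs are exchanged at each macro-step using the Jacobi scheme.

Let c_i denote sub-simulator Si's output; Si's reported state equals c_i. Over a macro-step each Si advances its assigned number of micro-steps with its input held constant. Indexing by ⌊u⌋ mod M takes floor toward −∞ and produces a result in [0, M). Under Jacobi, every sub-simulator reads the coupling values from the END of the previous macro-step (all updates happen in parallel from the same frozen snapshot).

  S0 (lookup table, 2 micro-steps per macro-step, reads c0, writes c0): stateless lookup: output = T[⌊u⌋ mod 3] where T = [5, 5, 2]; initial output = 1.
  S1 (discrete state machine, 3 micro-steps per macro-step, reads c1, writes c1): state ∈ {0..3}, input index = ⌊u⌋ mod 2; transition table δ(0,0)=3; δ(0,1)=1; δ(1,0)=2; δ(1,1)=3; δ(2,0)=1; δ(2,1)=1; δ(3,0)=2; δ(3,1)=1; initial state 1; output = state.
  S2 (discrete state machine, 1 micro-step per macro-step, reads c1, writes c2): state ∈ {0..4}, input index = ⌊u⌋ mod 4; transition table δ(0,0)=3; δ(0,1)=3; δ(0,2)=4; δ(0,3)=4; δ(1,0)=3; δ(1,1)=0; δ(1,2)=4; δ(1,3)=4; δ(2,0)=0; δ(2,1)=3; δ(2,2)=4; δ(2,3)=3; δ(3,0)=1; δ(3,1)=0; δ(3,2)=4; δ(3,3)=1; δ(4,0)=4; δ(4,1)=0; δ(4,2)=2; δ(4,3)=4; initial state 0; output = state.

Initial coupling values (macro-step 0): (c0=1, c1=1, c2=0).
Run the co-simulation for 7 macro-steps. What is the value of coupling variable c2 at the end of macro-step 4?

macro 1: S0 reads c0=1 → after 2×micro: 5; S1 reads c1=1 → after 3×micro: 3; S2 reads c1=1 → after 1×micro: 3 ⇒ (c0=5, c1=3, c2=3)
macro 2: S0 reads c0=5 → after 2×micro: 2; S1 reads c1=3 → after 3×micro: 1; S2 reads c1=3 → after 1×micro: 1 ⇒ (c0=2, c1=1, c2=1)
macro 3: S0 reads c0=2 → after 2×micro: 2; S1 reads c1=1 → after 3×micro: 3; S2 reads c1=1 → after 1×micro: 0 ⇒ (c0=2, c1=3, c2=0)
macro 4: S0 reads c0=2 → after 2×micro: 2; S1 reads c1=3 → after 3×micro: 1; S2 reads c1=3 → after 1×micro: 4 ⇒ (c0=2, c1=1, c2=4)
macro 5: S0 reads c0=2 → after 2×micro: 2; S1 reads c1=1 → after 3×micro: 3; S2 reads c1=1 → after 1×micro: 0 ⇒ (c0=2, c1=3, c2=0)
macro 6: S0 reads c0=2 → after 2×micro: 2; S1 reads c1=3 → after 3×micro: 1; S2 reads c1=3 → after 1×micro: 4 ⇒ (c0=2, c1=1, c2=4)
macro 7: S0 reads c0=2 → after 2×micro: 2; S1 reads c1=1 → after 3×micro: 3; S2 reads c1=1 → after 1×micro: 0 ⇒ (c0=2, c1=3, c2=0)

c2 at macro-step 4 = 4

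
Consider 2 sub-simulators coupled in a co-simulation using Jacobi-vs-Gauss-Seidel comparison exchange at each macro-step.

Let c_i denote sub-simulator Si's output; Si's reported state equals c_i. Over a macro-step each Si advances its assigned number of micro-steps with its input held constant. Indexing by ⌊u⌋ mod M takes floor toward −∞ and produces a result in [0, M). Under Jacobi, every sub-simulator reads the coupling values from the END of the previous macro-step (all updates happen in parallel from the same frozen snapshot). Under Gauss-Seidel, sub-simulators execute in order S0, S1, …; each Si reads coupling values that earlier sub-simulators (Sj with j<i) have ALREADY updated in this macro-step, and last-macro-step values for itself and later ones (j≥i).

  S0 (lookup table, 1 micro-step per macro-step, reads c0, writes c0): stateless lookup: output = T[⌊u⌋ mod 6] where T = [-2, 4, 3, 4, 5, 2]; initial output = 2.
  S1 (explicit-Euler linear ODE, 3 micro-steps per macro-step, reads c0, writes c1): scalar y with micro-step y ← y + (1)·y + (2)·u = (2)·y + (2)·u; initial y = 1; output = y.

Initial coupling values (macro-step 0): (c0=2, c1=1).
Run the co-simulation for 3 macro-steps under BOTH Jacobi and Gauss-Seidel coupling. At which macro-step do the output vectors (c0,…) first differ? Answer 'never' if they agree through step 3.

[Jacobi] macro 1: S0 reads c0=2 → after 1×micro: 3; S1 reads c0=2 → after 3×micro: 36 ⇒ (c0=3, c1=36)
[Jacobi] macro 2: S0 reads c0=3 → after 1×micro: 4; S1 reads c0=3 → after 3×micro: 330 ⇒ (c0=4, c1=330)
[Jacobi] macro 3: S0 reads c0=4 → after 1×micro: 5; S1 reads c0=4 → after 3×micro: 2696 ⇒ (c0=5, c1=2696)
[Gauss-Seidel] macro 1: S0 reads c0=2 → after 1×micro: 3; S1 reads c0=3 → after 3×micro: 50 ⇒ (c0=3, c1=50)
[Gauss-Seidel] macro 2: S0 reads c0=3 → after 1×micro: 4; S1 reads c0=4 → after 3×micro: 456 ⇒ (c0=4, c1=456)
[Gauss-Seidel] macro 3: S0 reads c0=4 → after 1×micro: 5; S1 reads c0=5 → after 3×micro: 3718 ⇒ (c0=5, c1=3718)

first divergence at macro-step: 1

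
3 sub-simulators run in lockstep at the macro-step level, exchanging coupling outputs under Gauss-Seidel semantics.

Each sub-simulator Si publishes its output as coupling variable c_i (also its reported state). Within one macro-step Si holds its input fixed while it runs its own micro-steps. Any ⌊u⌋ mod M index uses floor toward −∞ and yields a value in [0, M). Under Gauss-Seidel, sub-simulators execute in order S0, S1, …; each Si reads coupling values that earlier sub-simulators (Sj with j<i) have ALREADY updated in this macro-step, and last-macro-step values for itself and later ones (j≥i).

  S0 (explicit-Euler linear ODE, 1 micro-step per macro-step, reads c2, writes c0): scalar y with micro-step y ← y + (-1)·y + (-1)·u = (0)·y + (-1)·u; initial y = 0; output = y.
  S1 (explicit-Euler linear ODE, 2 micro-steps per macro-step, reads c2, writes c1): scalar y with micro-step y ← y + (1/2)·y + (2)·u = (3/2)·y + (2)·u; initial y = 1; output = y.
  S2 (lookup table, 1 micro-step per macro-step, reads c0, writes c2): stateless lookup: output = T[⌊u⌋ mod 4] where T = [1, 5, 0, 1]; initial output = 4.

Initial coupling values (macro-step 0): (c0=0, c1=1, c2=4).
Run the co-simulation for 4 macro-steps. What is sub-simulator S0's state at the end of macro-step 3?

S0 state at macro-step 3 = -1

macro 1: S0 reads c2=4 → after 1×micro: -4; S1 reads c2=4 → after 2×micro: 89/4; S2 reads c0=-4 → after 1×micro: 1 ⇒ (c0=-4, c1=89/4, c2=1)
macro 2: S0 reads c2=1 → after 1×micro: -1; S1 reads c2=1 → after 2×micro: 881/16; S2 reads c0=-1 → after 1×micro: 1 ⇒ (c0=-1, c1=881/16, c2=1)
macro 3: S0 reads c2=1 → after 1×micro: -1; S1 reads c2=1 → after 2×micro: 8249/64; S2 reads c0=-1 → after 1×micro: 1 ⇒ (c0=-1, c1=8249/64, c2=1)
macro 4: S0 reads c2=1 → after 1×micro: -1; S1 reads c2=1 → after 2×micro: 75521/256; S2 reads c0=-1 → after 1×micro: 1 ⇒ (c0=-1, c1=75521/256, c2=1)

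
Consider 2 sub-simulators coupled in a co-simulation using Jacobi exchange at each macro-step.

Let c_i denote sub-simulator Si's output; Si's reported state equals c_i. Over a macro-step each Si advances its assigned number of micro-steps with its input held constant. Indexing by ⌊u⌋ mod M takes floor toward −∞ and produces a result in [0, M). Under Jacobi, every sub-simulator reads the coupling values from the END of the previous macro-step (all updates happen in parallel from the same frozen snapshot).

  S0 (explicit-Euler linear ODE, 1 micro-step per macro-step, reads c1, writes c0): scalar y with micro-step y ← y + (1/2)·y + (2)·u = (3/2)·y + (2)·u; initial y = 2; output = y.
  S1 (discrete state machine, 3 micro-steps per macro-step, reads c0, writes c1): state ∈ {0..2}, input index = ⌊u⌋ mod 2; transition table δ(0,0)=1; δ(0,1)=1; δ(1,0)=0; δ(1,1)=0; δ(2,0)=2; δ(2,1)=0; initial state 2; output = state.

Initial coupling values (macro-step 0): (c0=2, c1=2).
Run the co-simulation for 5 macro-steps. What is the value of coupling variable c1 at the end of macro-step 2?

macro 1: S0 reads c1=2 → after 1×micro: 7; S1 reads c0=2 → after 3×micro: 2 ⇒ (c0=7, c1=2)
macro 2: S0 reads c1=2 → after 1×micro: 29/2; S1 reads c0=7 → after 3×micro: 0 ⇒ (c0=29/2, c1=0)
macro 3: S0 reads c1=0 → after 1×micro: 87/4; S1 reads c0=29/2 → after 3×micro: 1 ⇒ (c0=87/4, c1=1)
macro 4: S0 reads c1=1 → after 1×micro: 277/8; S1 reads c0=87/4 → after 3×micro: 0 ⇒ (c0=277/8, c1=0)
macro 5: S0 reads c1=0 → after 1×micro: 831/16; S1 reads c0=277/8 → after 3×micro: 1 ⇒ (c0=831/16, c1=1)

c1 at macro-step 2 = 0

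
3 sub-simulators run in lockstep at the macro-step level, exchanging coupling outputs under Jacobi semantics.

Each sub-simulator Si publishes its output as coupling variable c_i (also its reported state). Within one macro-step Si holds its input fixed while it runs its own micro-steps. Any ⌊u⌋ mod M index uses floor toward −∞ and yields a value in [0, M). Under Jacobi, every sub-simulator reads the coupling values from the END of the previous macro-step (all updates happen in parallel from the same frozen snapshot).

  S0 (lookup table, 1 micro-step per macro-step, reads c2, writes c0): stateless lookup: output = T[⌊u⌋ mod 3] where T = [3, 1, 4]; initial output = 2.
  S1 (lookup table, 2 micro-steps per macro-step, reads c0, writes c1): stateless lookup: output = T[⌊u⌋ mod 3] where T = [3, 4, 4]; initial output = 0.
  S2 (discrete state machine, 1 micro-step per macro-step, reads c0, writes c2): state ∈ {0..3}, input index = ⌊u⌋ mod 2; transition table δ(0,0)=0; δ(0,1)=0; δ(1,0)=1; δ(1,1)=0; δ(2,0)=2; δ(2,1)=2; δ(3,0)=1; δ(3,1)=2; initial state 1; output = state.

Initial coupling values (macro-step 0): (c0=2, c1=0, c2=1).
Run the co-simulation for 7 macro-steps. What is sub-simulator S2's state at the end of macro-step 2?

macro 1: S0 reads c2=1 → after 1×micro: 1; S1 reads c0=2 → after 2×micro: 4; S2 reads c0=2 → after 1×micro: 1 ⇒ (c0=1, c1=4, c2=1)
macro 2: S0 reads c2=1 → after 1×micro: 1; S1 reads c0=1 → after 2×micro: 4; S2 reads c0=1 → after 1×micro: 0 ⇒ (c0=1, c1=4, c2=0)
macro 3: S0 reads c2=0 → after 1×micro: 3; S1 reads c0=1 → after 2×micro: 4; S2 reads c0=1 → after 1×micro: 0 ⇒ (c0=3, c1=4, c2=0)
macro 4: S0 reads c2=0 → after 1×micro: 3; S1 reads c0=3 → after 2×micro: 3; S2 reads c0=3 → after 1×micro: 0 ⇒ (c0=3, c1=3, c2=0)
macro 5: S0 reads c2=0 → after 1×micro: 3; S1 reads c0=3 → after 2×micro: 3; S2 reads c0=3 → after 1×micro: 0 ⇒ (c0=3, c1=3, c2=0)
macro 6: S0 reads c2=0 → after 1×micro: 3; S1 reads c0=3 → after 2×micro: 3; S2 reads c0=3 → after 1×micro: 0 ⇒ (c0=3, c1=3, c2=0)
macro 7: S0 reads c2=0 → after 1×micro: 3; S1 reads c0=3 → after 2×micro: 3; S2 reads c0=3 → after 1×micro: 0 ⇒ (c0=3, c1=3, c2=0)

S2 state at macro-step 2 = 0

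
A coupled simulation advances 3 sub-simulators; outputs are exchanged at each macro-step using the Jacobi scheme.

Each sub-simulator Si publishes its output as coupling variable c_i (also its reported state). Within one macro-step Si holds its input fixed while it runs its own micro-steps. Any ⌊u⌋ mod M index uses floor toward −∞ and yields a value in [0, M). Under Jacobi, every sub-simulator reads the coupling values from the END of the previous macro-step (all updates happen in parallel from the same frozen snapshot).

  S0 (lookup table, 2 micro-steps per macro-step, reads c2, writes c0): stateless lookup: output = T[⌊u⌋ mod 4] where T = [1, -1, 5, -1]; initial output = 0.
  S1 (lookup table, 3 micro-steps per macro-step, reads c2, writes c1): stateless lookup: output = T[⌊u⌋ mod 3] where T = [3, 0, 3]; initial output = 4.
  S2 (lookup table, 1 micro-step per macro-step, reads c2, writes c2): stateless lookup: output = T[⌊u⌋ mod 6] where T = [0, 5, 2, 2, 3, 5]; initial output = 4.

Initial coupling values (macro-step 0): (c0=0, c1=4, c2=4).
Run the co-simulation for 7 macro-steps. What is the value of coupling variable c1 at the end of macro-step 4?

macro 1: S0 reads c2=4 → after 2×micro: 1; S1 reads c2=4 → after 3×micro: 0; S2 reads c2=4 → after 1×micro: 3 ⇒ (c0=1, c1=0, c2=3)
macro 2: S0 reads c2=3 → after 2×micro: -1; S1 reads c2=3 → after 3×micro: 3; S2 reads c2=3 → after 1×micro: 2 ⇒ (c0=-1, c1=3, c2=2)
macro 3: S0 reads c2=2 → after 2×micro: 5; S1 reads c2=2 → after 3×micro: 3; S2 reads c2=2 → after 1×micro: 2 ⇒ (c0=5, c1=3, c2=2)
macro 4: S0 reads c2=2 → after 2×micro: 5; S1 reads c2=2 → after 3×micro: 3; S2 reads c2=2 → after 1×micro: 2 ⇒ (c0=5, c1=3, c2=2)
macro 5: S0 reads c2=2 → after 2×micro: 5; S1 reads c2=2 → after 3×micro: 3; S2 reads c2=2 → after 1×micro: 2 ⇒ (c0=5, c1=3, c2=2)
macro 6: S0 reads c2=2 → after 2×micro: 5; S1 reads c2=2 → after 3×micro: 3; S2 reads c2=2 → after 1×micro: 2 ⇒ (c0=5, c1=3, c2=2)
macro 7: S0 reads c2=2 → after 2×micro: 5; S1 reads c2=2 → after 3×micro: 3; S2 reads c2=2 → after 1×micro: 2 ⇒ (c0=5, c1=3, c2=2)

c1 at macro-step 4 = 3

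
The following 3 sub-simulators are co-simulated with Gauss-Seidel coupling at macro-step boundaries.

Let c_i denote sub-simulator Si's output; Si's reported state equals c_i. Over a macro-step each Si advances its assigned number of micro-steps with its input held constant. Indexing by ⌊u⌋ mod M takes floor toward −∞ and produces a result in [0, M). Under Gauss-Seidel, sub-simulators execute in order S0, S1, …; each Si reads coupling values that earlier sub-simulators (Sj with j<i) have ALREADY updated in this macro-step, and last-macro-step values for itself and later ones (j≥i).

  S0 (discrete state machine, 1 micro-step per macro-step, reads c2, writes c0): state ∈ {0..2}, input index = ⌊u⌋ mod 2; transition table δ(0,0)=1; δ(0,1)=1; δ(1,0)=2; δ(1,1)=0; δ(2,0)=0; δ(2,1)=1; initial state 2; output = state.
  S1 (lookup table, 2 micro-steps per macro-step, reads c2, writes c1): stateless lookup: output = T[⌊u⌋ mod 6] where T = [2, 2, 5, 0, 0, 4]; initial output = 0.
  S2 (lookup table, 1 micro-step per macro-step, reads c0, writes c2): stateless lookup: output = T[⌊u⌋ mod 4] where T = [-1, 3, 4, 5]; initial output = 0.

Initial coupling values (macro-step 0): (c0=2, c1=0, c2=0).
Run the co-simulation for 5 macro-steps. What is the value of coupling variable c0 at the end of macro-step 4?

c0 at macro-step 4 = 1

macro 1: S0 reads c2=0 → after 1×micro: 0; S1 reads c2=0 → after 2×micro: 2; S2 reads c0=0 → after 1×micro: -1 ⇒ (c0=0, c1=2, c2=-1)
macro 2: S0 reads c2=-1 → after 1×micro: 1; S1 reads c2=-1 → after 2×micro: 4; S2 reads c0=1 → after 1×micro: 3 ⇒ (c0=1, c1=4, c2=3)
macro 3: S0 reads c2=3 → after 1×micro: 0; S1 reads c2=3 → after 2×micro: 0; S2 reads c0=0 → after 1×micro: -1 ⇒ (c0=0, c1=0, c2=-1)
macro 4: S0 reads c2=-1 → after 1×micro: 1; S1 reads c2=-1 → after 2×micro: 4; S2 reads c0=1 → after 1×micro: 3 ⇒ (c0=1, c1=4, c2=3)
macro 5: S0 reads c2=3 → after 1×micro: 0; S1 reads c2=3 → after 2×micro: 0; S2 reads c0=0 → after 1×micro: -1 ⇒ (c0=0, c1=0, c2=-1)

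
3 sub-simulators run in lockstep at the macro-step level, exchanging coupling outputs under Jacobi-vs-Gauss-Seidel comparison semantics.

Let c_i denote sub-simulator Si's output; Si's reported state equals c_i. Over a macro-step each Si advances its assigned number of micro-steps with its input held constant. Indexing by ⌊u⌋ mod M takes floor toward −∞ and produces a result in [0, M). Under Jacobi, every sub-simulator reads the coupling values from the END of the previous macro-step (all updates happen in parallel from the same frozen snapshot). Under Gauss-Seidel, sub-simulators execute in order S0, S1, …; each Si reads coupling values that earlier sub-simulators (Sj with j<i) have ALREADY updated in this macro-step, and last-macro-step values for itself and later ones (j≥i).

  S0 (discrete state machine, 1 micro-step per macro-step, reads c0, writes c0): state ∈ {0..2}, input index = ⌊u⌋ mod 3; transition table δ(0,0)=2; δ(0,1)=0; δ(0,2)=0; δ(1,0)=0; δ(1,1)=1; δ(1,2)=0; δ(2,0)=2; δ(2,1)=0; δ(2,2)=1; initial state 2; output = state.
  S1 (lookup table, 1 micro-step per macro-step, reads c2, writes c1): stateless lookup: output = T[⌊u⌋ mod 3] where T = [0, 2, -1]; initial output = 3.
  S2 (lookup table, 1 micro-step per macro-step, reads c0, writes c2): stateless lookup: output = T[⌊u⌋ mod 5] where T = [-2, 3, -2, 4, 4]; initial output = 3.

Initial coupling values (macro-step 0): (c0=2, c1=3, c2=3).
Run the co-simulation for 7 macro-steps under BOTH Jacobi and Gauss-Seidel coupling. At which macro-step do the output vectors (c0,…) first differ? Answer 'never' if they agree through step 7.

[Jacobi] macro 1: S0 reads c0=2 → after 1×micro: 1; S1 reads c2=3 → after 1×micro: 0; S2 reads c0=2 → after 1×micro: -2 ⇒ (c0=1, c1=0, c2=-2)
[Jacobi] macro 2: S0 reads c0=1 → after 1×micro: 1; S1 reads c2=-2 → after 1×micro: 2; S2 reads c0=1 → after 1×micro: 3 ⇒ (c0=1, c1=2, c2=3)
[Jacobi] macro 3: S0 reads c0=1 → after 1×micro: 1; S1 reads c2=3 → after 1×micro: 0; S2 reads c0=1 → after 1×micro: 3 ⇒ (c0=1, c1=0, c2=3)
[Jacobi] macro 4: S0 reads c0=1 → after 1×micro: 1; S1 reads c2=3 → after 1×micro: 0; S2 reads c0=1 → after 1×micro: 3 ⇒ (c0=1, c1=0, c2=3)
[Jacobi] macro 5: S0 reads c0=1 → after 1×micro: 1; S1 reads c2=3 → after 1×micro: 0; S2 reads c0=1 → after 1×micro: 3 ⇒ (c0=1, c1=0, c2=3)
[Jacobi] macro 6: S0 reads c0=1 → after 1×micro: 1; S1 reads c2=3 → after 1×micro: 0; S2 reads c0=1 → after 1×micro: 3 ⇒ (c0=1, c1=0, c2=3)
[Jacobi] macro 7: S0 reads c0=1 → after 1×micro: 1; S1 reads c2=3 → after 1×micro: 0; S2 reads c0=1 → after 1×micro: 3 ⇒ (c0=1, c1=0, c2=3)
[Gauss-Seidel] macro 1: S0 reads c0=2 → after 1×micro: 1; S1 reads c2=3 → after 1×micro: 0; S2 reads c0=1 → after 1×micro: 3 ⇒ (c0=1, c1=0, c2=3)
[Gauss-Seidel] macro 2: S0 reads c0=1 → after 1×micro: 1; S1 reads c2=3 → after 1×micro: 0; S2 reads c0=1 → after 1×micro: 3 ⇒ (c0=1, c1=0, c2=3)
[Gauss-Seidel] macro 3: S0 reads c0=1 → after 1×micro: 1; S1 reads c2=3 → after 1×micro: 0; S2 reads c0=1 → after 1×micro: 3 ⇒ (c0=1, c1=0, c2=3)
[Gauss-Seidel] macro 4: S0 reads c0=1 → after 1×micro: 1; S1 reads c2=3 → after 1×micro: 0; S2 reads c0=1 → after 1×micro: 3 ⇒ (c0=1, c1=0, c2=3)
[Gauss-Seidel] macro 5: S0 reads c0=1 → after 1×micro: 1; S1 reads c2=3 → after 1×micro: 0; S2 reads c0=1 → after 1×micro: 3 ⇒ (c0=1, c1=0, c2=3)
[Gauss-Seidel] macro 6: S0 reads c0=1 → after 1×micro: 1; S1 reads c2=3 → after 1×micro: 0; S2 reads c0=1 → after 1×micro: 3 ⇒ (c0=1, c1=0, c2=3)
[Gauss-Seidel] macro 7: S0 reads c0=1 → after 1×micro: 1; S1 reads c2=3 → after 1×micro: 0; S2 reads c0=1 → after 1×micro: 3 ⇒ (c0=1, c1=0, c2=3)

first divergence at macro-step: 1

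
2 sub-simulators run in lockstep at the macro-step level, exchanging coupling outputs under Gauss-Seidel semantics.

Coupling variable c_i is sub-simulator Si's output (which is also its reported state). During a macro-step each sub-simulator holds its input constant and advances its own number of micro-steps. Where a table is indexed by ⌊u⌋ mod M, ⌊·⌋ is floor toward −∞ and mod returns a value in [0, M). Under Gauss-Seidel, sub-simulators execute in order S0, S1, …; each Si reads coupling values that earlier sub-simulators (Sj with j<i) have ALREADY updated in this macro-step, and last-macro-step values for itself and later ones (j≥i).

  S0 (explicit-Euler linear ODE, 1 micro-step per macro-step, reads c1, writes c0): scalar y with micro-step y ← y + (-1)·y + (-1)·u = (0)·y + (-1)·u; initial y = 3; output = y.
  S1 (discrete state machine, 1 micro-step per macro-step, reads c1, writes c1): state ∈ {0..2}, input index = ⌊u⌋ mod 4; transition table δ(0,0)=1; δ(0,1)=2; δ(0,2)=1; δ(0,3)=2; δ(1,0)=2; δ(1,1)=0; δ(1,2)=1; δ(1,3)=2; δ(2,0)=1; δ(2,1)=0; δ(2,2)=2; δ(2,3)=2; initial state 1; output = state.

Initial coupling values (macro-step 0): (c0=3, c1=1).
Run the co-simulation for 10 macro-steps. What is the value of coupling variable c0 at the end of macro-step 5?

c0 at macro-step 5 = -1

macro 1: S0 reads c1=1 → after 1×micro: -1; S1 reads c1=1 → after 1×micro: 0 ⇒ (c0=-1, c1=0)
macro 2: S0 reads c1=0 → after 1×micro: 0; S1 reads c1=0 → after 1×micro: 1 ⇒ (c0=0, c1=1)
macro 3: S0 reads c1=1 → after 1×micro: -1; S1 reads c1=1 → after 1×micro: 0 ⇒ (c0=-1, c1=0)
macro 4: S0 reads c1=0 → after 1×micro: 0; S1 reads c1=0 → after 1×micro: 1 ⇒ (c0=0, c1=1)
macro 5: S0 reads c1=1 → after 1×micro: -1; S1 reads c1=1 → after 1×micro: 0 ⇒ (c0=-1, c1=0)
macro 6: S0 reads c1=0 → after 1×micro: 0; S1 reads c1=0 → after 1×micro: 1 ⇒ (c0=0, c1=1)
macro 7: S0 reads c1=1 → after 1×micro: -1; S1 reads c1=1 → after 1×micro: 0 ⇒ (c0=-1, c1=0)
macro 8: S0 reads c1=0 → after 1×micro: 0; S1 reads c1=0 → after 1×micro: 1 ⇒ (c0=0, c1=1)
macro 9: S0 reads c1=1 → after 1×micro: -1; S1 reads c1=1 → after 1×micro: 0 ⇒ (c0=-1, c1=0)
macro 10: S0 reads c1=0 → after 1×micro: 0; S1 reads c1=0 → after 1×micro: 1 ⇒ (c0=0, c1=1)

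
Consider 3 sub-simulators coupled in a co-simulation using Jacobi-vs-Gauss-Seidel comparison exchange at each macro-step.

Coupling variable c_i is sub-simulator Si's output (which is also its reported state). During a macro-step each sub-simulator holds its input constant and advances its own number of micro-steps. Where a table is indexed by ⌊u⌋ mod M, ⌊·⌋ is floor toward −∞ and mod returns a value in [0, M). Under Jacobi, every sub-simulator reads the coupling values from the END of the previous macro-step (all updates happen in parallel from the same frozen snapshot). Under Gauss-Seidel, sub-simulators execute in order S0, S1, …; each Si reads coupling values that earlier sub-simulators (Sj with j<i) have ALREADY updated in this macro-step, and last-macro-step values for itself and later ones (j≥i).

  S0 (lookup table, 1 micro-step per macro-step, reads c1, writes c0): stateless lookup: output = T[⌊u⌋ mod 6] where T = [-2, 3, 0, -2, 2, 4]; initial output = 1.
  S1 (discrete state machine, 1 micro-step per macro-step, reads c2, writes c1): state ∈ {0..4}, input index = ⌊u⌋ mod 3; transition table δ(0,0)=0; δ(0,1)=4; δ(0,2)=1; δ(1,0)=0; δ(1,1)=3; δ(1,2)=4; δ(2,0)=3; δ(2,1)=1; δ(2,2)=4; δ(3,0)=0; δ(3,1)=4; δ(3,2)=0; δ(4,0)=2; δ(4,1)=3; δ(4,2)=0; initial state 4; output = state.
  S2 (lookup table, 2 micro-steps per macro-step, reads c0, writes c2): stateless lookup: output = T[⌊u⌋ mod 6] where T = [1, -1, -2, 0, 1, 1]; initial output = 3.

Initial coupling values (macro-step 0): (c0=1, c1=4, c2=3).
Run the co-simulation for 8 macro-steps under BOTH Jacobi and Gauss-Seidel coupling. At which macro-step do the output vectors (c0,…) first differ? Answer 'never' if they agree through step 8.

[Jacobi] macro 1: S0 reads c1=4 → after 1×micro: 2; S1 reads c2=3 → after 1×micro: 2; S2 reads c0=1 → after 2×micro: -1 ⇒ (c0=2, c1=2, c2=-1)
[Jacobi] macro 2: S0 reads c1=2 → after 1×micro: 0; S1 reads c2=-1 → after 1×micro: 4; S2 reads c0=2 → after 2×micro: -2 ⇒ (c0=0, c1=4, c2=-2)
[Jacobi] macro 3: S0 reads c1=4 → after 1×micro: 2; S1 reads c2=-2 → after 1×micro: 3; S2 reads c0=0 → after 2×micro: 1 ⇒ (c0=2, c1=3, c2=1)
[Jacobi] macro 4: S0 reads c1=3 → after 1×micro: -2; S1 reads c2=1 → after 1×micro: 4; S2 reads c0=2 → after 2×micro: -2 ⇒ (c0=-2, c1=4, c2=-2)
[Jacobi] macro 5: S0 reads c1=4 → after 1×micro: 2; S1 reads c2=-2 → after 1×micro: 3; S2 reads c0=-2 → after 2×micro: 1 ⇒ (c0=2, c1=3, c2=1)
[Jacobi] macro 6: S0 reads c1=3 → after 1×micro: -2; S1 reads c2=1 → after 1×micro: 4; S2 reads c0=2 → after 2×micro: -2 ⇒ (c0=-2, c1=4, c2=-2)
[Jacobi] macro 7: S0 reads c1=4 → after 1×micro: 2; S1 reads c2=-2 → after 1×micro: 3; S2 reads c0=-2 → after 2×micro: 1 ⇒ (c0=2, c1=3, c2=1)
[Jacobi] macro 8: S0 reads c1=3 → after 1×micro: -2; S1 reads c2=1 → after 1×micro: 4; S2 reads c0=2 → after 2×micro: -2 ⇒ (c0=-2, c1=4, c2=-2)
[Gauss-Seidel] macro 1: S0 reads c1=4 → after 1×micro: 2; S1 reads c2=3 → after 1×micro: 2; S2 reads c0=2 → after 2×micro: -2 ⇒ (c0=2, c1=2, c2=-2)
[Gauss-Seidel] macro 2: S0 reads c1=2 → after 1×micro: 0; S1 reads c2=-2 → after 1×micro: 1; S2 reads c0=0 → after 2×micro: 1 ⇒ (c0=0, c1=1, c2=1)
[Gauss-Seidel] macro 3: S0 reads c1=1 → after 1×micro: 3; S1 reads c2=1 → after 1×micro: 3; S2 reads c0=3 → after 2×micro: 0 ⇒ (c0=3, c1=3, c2=0)
[Gauss-Seidel] macro 4: S0 reads c1=3 → after 1×micro: -2; S1 reads c2=0 → after 1×micro: 0; S2 reads c0=-2 → after 2×micro: 1 ⇒ (c0=-2, c1=0, c2=1)
[Gauss-Seidel] macro 5: S0 reads c1=0 → after 1×micro: -2; S1 reads c2=1 → after 1×micro: 4; S2 reads c0=-2 → after 2×micro: 1 ⇒ (c0=-2, c1=4, c2=1)
[Gauss-Seidel] macro 6: S0 reads c1=4 → after 1×micro: 2; S1 reads c2=1 → after 1×micro: 3; S2 reads c0=2 → after 2×micro: -2 ⇒ (c0=2, c1=3, c2=-2)
[Gauss-Seidel] macro 7: S0 reads c1=3 → after 1×micro: -2; S1 reads c2=-2 → after 1×micro: 4; S2 reads c0=-2 → after 2×micro: 1 ⇒ (c0=-2, c1=4, c2=1)
[Gauss-Seidel] macro 8: S0 reads c1=4 → after 1×micro: 2; S1 reads c2=1 → after 1×micro: 3; S2 reads c0=2 → after 2×micro: -2 ⇒ (c0=2, c1=3, c2=-2)

first divergence at macro-step: 1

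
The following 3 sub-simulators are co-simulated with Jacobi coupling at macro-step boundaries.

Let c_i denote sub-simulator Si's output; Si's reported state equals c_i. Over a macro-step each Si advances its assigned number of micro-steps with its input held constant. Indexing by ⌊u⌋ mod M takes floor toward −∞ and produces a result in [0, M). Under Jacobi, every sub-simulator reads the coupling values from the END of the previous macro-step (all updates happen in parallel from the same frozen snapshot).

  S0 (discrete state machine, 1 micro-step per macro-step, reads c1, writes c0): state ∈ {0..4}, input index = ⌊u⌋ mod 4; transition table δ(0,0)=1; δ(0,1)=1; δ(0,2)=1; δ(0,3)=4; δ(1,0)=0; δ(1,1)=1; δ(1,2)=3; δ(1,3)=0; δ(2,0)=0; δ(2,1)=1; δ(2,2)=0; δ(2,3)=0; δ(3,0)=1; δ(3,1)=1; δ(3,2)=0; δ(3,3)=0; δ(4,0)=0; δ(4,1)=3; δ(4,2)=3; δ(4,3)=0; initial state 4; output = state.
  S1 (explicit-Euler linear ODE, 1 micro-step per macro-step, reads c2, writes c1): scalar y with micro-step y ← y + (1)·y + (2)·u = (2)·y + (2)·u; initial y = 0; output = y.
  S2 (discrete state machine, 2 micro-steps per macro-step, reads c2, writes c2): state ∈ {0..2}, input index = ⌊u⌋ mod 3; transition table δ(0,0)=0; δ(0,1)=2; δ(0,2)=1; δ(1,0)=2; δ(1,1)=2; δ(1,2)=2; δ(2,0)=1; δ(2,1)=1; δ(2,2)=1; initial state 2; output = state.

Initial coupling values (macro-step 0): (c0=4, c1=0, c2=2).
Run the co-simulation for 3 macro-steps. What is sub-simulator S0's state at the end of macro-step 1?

macro 1: S0 reads c1=0 → after 1×micro: 0; S1 reads c2=2 → after 1×micro: 4; S2 reads c2=2 → after 2×micro: 2 ⇒ (c0=0, c1=4, c2=2)
macro 2: S0 reads c1=4 → after 1×micro: 1; S1 reads c2=2 → after 1×micro: 12; S2 reads c2=2 → after 2×micro: 2 ⇒ (c0=1, c1=12, c2=2)
macro 3: S0 reads c1=12 → after 1×micro: 0; S1 reads c2=2 → after 1×micro: 28; S2 reads c2=2 → after 2×micro: 2 ⇒ (c0=0, c1=28, c2=2)

S0 state at macro-step 1 = 0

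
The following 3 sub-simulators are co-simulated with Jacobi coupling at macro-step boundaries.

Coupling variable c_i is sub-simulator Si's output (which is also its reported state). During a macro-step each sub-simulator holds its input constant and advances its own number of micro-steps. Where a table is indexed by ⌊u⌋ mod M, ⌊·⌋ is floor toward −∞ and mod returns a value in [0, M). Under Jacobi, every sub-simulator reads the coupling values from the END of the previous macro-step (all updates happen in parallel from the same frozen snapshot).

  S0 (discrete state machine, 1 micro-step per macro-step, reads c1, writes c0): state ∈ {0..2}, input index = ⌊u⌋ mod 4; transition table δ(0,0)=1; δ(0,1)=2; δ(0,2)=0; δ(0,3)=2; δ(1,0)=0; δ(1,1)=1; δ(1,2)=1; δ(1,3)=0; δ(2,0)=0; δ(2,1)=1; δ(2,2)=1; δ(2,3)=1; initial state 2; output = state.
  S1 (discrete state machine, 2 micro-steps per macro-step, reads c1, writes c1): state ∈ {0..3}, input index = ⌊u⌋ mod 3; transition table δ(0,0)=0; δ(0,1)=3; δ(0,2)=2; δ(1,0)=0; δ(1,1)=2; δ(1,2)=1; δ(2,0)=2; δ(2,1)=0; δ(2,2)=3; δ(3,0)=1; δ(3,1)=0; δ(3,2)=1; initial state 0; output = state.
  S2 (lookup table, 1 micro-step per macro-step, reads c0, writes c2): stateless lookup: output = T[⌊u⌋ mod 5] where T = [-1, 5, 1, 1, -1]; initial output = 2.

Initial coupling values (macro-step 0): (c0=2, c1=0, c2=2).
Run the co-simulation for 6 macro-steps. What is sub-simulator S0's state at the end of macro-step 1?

S0 state at macro-step 1 = 0

macro 1: S0 reads c1=0 → after 1×micro: 0; S1 reads c1=0 → after 2×micro: 0; S2 reads c0=2 → after 1×micro: 1 ⇒ (c0=0, c1=0, c2=1)
macro 2: S0 reads c1=0 → after 1×micro: 1; S1 reads c1=0 → after 2×micro: 0; S2 reads c0=0 → after 1×micro: -1 ⇒ (c0=1, c1=0, c2=-1)
macro 3: S0 reads c1=0 → after 1×micro: 0; S1 reads c1=0 → after 2×micro: 0; S2 reads c0=1 → after 1×micro: 5 ⇒ (c0=0, c1=0, c2=5)
macro 4: S0 reads c1=0 → after 1×micro: 1; S1 reads c1=0 → after 2×micro: 0; S2 reads c0=0 → after 1×micro: -1 ⇒ (c0=1, c1=0, c2=-1)
macro 5: S0 reads c1=0 → after 1×micro: 0; S1 reads c1=0 → after 2×micro: 0; S2 reads c0=1 → after 1×micro: 5 ⇒ (c0=0, c1=0, c2=5)
macro 6: S0 reads c1=0 → after 1×micro: 1; S1 reads c1=0 → after 2×micro: 0; S2 reads c0=0 → after 1×micro: -1 ⇒ (c0=1, c1=0, c2=-1)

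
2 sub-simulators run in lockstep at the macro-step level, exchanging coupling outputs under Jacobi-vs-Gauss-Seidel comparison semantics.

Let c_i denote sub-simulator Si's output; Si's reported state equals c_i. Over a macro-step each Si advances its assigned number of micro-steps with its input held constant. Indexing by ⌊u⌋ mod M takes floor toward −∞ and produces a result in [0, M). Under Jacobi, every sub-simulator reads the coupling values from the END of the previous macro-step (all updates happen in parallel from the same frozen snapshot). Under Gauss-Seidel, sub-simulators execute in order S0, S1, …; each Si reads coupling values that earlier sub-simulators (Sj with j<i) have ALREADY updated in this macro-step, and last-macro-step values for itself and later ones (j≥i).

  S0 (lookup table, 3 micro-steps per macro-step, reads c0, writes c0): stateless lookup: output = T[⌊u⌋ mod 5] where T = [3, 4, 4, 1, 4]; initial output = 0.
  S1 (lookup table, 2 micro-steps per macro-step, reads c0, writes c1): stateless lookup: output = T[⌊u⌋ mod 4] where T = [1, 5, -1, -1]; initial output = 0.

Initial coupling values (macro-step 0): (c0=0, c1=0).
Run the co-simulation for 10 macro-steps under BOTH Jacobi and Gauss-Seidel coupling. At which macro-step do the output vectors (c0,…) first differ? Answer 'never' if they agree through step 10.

first divergence at macro-step: 1

[Jacobi] macro 1: S0 reads c0=0 → after 3×micro: 3; S1 reads c0=0 → after 2×micro: 1 ⇒ (c0=3, c1=1)
[Jacobi] macro 2: S0 reads c0=3 → after 3×micro: 1; S1 reads c0=3 → after 2×micro: -1 ⇒ (c0=1, c1=-1)
[Jacobi] macro 3: S0 reads c0=1 → after 3×micro: 4; S1 reads c0=1 → after 2×micro: 5 ⇒ (c0=4, c1=5)
[Jacobi] macro 4: S0 reads c0=4 → after 3×micro: 4; S1 reads c0=4 → after 2×micro: 1 ⇒ (c0=4, c1=1)
[Jacobi] macro 5: S0 reads c0=4 → after 3×micro: 4; S1 reads c0=4 → after 2×micro: 1 ⇒ (c0=4, c1=1)
[Jacobi] macro 6: S0 reads c0=4 → after 3×micro: 4; S1 reads c0=4 → after 2×micro: 1 ⇒ (c0=4, c1=1)
[Jacobi] macro 7: S0 reads c0=4 → after 3×micro: 4; S1 reads c0=4 → after 2×micro: 1 ⇒ (c0=4, c1=1)
[Jacobi] macro 8: S0 reads c0=4 → after 3×micro: 4; S1 reads c0=4 → after 2×micro: 1 ⇒ (c0=4, c1=1)
[Jacobi] macro 9: S0 reads c0=4 → after 3×micro: 4; S1 reads c0=4 → after 2×micro: 1 ⇒ (c0=4, c1=1)
[Jacobi] macro 10: S0 reads c0=4 → after 3×micro: 4; S1 reads c0=4 → after 2×micro: 1 ⇒ (c0=4, c1=1)
[Gauss-Seidel] macro 1: S0 reads c0=0 → after 3×micro: 3; S1 reads c0=3 → after 2×micro: -1 ⇒ (c0=3, c1=-1)
[Gauss-Seidel] macro 2: S0 reads c0=3 → after 3×micro: 1; S1 reads c0=1 → after 2×micro: 5 ⇒ (c0=1, c1=5)
[Gauss-Seidel] macro 3: S0 reads c0=1 → after 3×micro: 4; S1 reads c0=4 → after 2×micro: 1 ⇒ (c0=4, c1=1)
[Gauss-Seidel] macro 4: S0 reads c0=4 → after 3×micro: 4; S1 reads c0=4 → after 2×micro: 1 ⇒ (c0=4, c1=1)
[Gauss-Seidel] macro 5: S0 reads c0=4 → after 3×micro: 4; S1 reads c0=4 → after 2×micro: 1 ⇒ (c0=4, c1=1)
[Gauss-Seidel] macro 6: S0 reads c0=4 → after 3×micro: 4; S1 reads c0=4 → after 2×micro: 1 ⇒ (c0=4, c1=1)
[Gauss-Seidel] macro 7: S0 reads c0=4 → after 3×micro: 4; S1 reads c0=4 → after 2×micro: 1 ⇒ (c0=4, c1=1)
[Gauss-Seidel] macro 8: S0 reads c0=4 → after 3×micro: 4; S1 reads c0=4 → after 2×micro: 1 ⇒ (c0=4, c1=1)
[Gauss-Seidel] macro 9: S0 reads c0=4 → after 3×micro: 4; S1 reads c0=4 → after 2×micro: 1 ⇒ (c0=4, c1=1)
[Gauss-Seidel] macro 10: S0 reads c0=4 → after 3×micro: 4; S1 reads c0=4 → after 2×micro: 1 ⇒ (c0=4, c1=1)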